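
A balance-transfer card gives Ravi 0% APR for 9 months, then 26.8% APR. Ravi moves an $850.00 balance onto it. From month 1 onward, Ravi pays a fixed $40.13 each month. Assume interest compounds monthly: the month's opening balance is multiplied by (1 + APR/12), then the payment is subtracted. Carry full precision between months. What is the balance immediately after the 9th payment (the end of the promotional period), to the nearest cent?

$488.83

Promo months 1–9 at r₀ = 0%/12 = 0; months 10+ at r₁ = 26.8%/12 = 0.0223333.
After month 9 (no interest yet): B = $850.00 − 9·$40.13 = $488.83.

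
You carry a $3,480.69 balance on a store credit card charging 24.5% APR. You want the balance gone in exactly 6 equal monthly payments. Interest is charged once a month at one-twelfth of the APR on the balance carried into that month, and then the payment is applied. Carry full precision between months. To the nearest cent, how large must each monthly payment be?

$622.27

Monthly rate r = 24.5%/12 = 2.04167% = 0.0204167.
Level-payment amortization: P = B₀·r / (1 − (1+r)^(−n)) = 3480.69·0.0204167 / (1 − 1.02042^(−6)).
Denominator 1 − (1+r)^(−6) = 0.11420191.
P = 71.0641 / 0.11420191 ≈ 622.27.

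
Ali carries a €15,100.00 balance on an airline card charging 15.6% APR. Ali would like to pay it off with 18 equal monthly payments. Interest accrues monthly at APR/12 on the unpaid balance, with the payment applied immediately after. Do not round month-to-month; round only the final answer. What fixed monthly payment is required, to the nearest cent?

Monthly rate r = 15.6%/12 = 1.3% = 0.013.
Level-payment amortization: P = B₀·r / (1 − (1+r)^(−n)) = 15100.00·0.013 / (1 − 1.013^(−18)).
Denominator 1 − (1+r)^(−18) = 0.207443954.
P = 196.3 / 0.207443954 ≈ 946.28.

€946.28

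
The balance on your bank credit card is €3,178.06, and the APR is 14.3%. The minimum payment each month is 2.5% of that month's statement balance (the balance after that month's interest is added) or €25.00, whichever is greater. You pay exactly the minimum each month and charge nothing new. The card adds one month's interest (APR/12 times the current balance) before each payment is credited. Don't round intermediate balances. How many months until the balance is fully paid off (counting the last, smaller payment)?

141 months

Monthly rate r = 14.3%/12 = 1.19167% = 0.0119167.
While 2.5% of the post-interest balance exceeds €25.00, each month B ← (B·(1+r))·(1 − 0.025), i.e. B shrinks by the factor (1+r)·0.975 = 0.98662.
This holds for months 1–87. Entering month 88 the balance is €984.37; 2.5% of the post-interest balance is now below €25.00, so the flat €25.00 minimum applies from here.
From month 88 a fixed €25.00 at rate r clears €984.37 in 54 more payments. Total: 87 + 54 = 141 months.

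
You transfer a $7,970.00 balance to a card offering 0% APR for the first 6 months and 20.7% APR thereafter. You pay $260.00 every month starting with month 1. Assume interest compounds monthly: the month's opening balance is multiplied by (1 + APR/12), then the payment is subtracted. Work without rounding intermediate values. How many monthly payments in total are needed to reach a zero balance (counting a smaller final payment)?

Promo months 1–6 at r₀ = 0%/12 = 0; months 7+ at r₁ = 20.7%/12 = 0.01725.
After month 6 (no interest yet): B = $7,970.00 − 6·$260.00 = $6,410.00.
Then at r₁ with $260.00/mo: n₂ = −ln(1 − r₁·B/P)/ln(1+r₁) ≈ 32.38 → 33 more payments.

39 payments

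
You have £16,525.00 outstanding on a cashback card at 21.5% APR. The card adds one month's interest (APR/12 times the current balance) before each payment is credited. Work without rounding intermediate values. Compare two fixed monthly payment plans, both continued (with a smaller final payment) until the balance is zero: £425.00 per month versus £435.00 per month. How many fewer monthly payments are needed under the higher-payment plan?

Monthly rate r = 21.5%/12 = 1.79167% = 0.0179167.
At £425.00/mo: n = ⌈−ln(1 − rB₀/P)/ln(1+r)⌉ = 68 payments (last £73.59); total interest = total paid − £16,525.00 = £12,023.59.
At £435.00/mo: 65 payments (last £120.34); total interest £11,435.34.
Payments saved = 68 − 65 = 3.

3 fewer payments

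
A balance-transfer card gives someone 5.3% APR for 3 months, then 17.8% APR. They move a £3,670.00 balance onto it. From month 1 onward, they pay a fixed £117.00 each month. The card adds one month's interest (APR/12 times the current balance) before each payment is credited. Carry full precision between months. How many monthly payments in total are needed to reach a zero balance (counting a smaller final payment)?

Promo months 1–3 at r₀ = 5.3%/12 = 0.00441667; months 4+ at r₁ = 17.8%/12 = 0.0148333.
After month 3: iterate B ← B·(1+r₀) − £117.00 for 3 months → £3,366.29.
Then at r₁ with £117.00/mo: n₂ = −ln(1 − r₁·B/P)/ln(1+r₁) ≈ 37.79 → 38 more payments.

41 months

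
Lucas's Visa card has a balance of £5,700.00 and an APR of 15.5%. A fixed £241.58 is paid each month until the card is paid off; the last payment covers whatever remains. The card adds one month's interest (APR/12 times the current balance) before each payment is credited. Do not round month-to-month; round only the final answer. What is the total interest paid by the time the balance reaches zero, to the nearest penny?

£1,142.77

Monthly rate r = 15.5%/12 = 1.29167% = 0.0129167.
Payoff takes n = ⌈−ln(1 − rB₀/P)/ln(1+r)⌉ = ⌈28.324⌉ = 29 payments; the last is £78.53.
Total paid = 28·£241.58 + £78.53 = £6,842.77.
Total interest = total paid − principal = £6,842.77 − £5,700.00 = £1,142.77.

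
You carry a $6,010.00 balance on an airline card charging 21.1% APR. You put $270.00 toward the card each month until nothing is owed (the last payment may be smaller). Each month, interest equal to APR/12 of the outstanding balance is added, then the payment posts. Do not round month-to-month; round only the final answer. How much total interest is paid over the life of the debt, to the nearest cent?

Monthly rate r = 21.1%/12 = 1.75833% = 0.0175833.
Payoff takes n = ⌈−ln(1 − rB₀/P)/ln(1+r)⌉ = ⌈28.489⌉ = 29 payments; the last is $132.65.
Total paid = 28·$270.00 + $132.65 = $7,692.65.
Total interest = total paid − principal = $7,692.65 − $6,010.00 = $1,682.65.

$1,682.65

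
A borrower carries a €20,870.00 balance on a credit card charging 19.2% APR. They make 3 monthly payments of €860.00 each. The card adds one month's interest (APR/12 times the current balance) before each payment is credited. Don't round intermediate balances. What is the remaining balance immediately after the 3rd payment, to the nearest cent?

Monthly rate r = 19.2%/12 = 1.6% = 0.016.
Each month: B ← B·(1+r) − €860.00.
Month 1: interest €333.92; balance after payment €20,343.92.
Month 2: interest €325.50; balance after payment €19,809.42.
Month 3: interest €316.95; balance after payment €19,266.37.

€19,266.37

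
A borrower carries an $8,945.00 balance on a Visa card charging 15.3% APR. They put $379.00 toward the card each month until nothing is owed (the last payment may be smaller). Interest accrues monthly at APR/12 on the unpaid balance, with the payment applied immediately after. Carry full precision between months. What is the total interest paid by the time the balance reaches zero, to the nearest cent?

Monthly rate r = 15.3%/12 = 1.275% = 0.01275.
Payoff takes n = ⌈−ln(1 − rB₀/P)/ln(1+r)⌉ = ⌈28.256⌉ = 29 payments; the last is $97.59.
Total paid = 28·$379.00 + $97.59 = $10,709.59.
Total interest = total paid − principal = $10,709.59 − $8,945.00 = $1,764.59.

$1,764.59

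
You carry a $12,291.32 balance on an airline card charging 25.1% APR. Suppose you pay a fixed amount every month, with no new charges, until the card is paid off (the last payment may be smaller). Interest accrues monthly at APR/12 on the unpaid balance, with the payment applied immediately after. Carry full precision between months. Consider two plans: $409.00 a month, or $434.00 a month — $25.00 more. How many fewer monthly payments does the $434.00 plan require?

4 fewer payments

Monthly rate r = 25.1%/12 = 2.09167% = 0.0209167.
At $409.00/mo: n = ⌈−ln(1 − rB₀/P)/ln(1+r)⌉ = 48 payments (last $346.44); total interest = total paid − $12,291.32 = $7,278.12.
At $434.00/mo: 44 payments (last $153.73); total interest $6,524.41.
Payments saved = 48 − 44 = 4.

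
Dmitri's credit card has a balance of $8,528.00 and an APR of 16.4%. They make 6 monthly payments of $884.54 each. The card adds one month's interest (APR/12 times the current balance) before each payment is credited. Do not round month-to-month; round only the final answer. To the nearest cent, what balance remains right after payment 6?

Monthly rate r = 16.4%/12 = 1.36667% = 0.0136667.
Each month: B ← B·(1+r) − $884.54.
Month 1: interest $116.55; balance after payment $7,760.01.
Month 2: interest $106.05; balance after payment $6,981.52.
Month 3: interest $95.41; balance after payment $6,192.40.
Month 4: interest $84.63; balance after payment $5,392.49.
Month 5: interest $73.70; balance after payment $4,581.64.
Month 6: interest $62.62; balance after payment $3,759.72.

$3,759.72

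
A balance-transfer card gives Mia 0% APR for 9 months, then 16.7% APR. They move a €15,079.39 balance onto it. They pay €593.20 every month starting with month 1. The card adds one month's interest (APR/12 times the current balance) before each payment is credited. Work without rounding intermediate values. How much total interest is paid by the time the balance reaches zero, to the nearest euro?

€1,396

Promo months 1–9 at r₀ = 0%/12 = 0; months 10+ at r₁ = 16.7%/12 = 0.0139167.
After month 9 (no interest yet): B = €15,079.39 − 9·€593.20 = €9,740.59.
Then at r₁ with €593.20/mo: n₂ = −ln(1 − r₁·B/P)/ln(1+r₁) ≈ 18.77 → 19 more payments.
Total paid = 27·€593.20 + €458.61 = €16,475.01; interest = €16,475.01 − €15,079.39 = €1,395.62.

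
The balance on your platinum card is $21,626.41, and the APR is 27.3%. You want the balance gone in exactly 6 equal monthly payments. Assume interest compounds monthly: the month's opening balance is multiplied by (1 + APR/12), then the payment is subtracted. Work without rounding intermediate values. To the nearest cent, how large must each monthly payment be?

$3,896.78

Monthly rate r = 27.3%/12 = 2.275% = 0.02275.
Level-payment amortization: P = B₀·r / (1 − (1+r)^(−n)) = 21626.41·0.02275 / (1 − 1.02275^(−6)).
Denominator 1 − (1+r)^(−6) = 0.126258284.
P = 492.001 / 0.126258284 ≈ 3896.78.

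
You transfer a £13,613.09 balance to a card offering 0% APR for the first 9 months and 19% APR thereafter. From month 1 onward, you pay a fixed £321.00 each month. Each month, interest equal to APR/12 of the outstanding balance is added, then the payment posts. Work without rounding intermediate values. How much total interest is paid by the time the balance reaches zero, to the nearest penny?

Promo months 1–9 at r₀ = 0%/12 = 0; months 10+ at r₁ = 19%/12 = 0.0158333.
After month 9 (no interest yet): B = £13,613.09 − 9·£321.00 = £10,724.09.
Then at r₁ with £321.00/mo: n₂ = −ln(1 − r₁·B/P)/ln(1+r₁) ≈ 47.92 → 48 more payments.
Total paid = 56·£321.00 + £296.23 = £18,272.23; interest = £18,272.23 − £13,613.09 = £4,659.14.

£4,659.14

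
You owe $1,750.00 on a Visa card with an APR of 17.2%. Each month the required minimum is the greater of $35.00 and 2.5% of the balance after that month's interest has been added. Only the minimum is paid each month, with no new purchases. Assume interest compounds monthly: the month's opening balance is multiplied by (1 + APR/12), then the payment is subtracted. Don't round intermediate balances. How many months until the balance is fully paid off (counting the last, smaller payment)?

80 months

Monthly rate r = 17.2%/12 = 1.43333% = 0.0143333.
While 2.5% of the post-interest balance exceeds $35.00, each month B ← (B·(1+r))·(1 − 0.025), i.e. B shrinks by the factor (1+r)·0.975 = 0.98897.
This holds for months 1–22. Entering month 23 the balance is $1,371.24; 2.5% of the post-interest balance is now below $35.00, so the flat $35.00 minimum applies from here.
From month 23 a fixed $35.00 at rate r clears $1,371.24 in 58 more payments. Total: 22 + 58 = 80 months.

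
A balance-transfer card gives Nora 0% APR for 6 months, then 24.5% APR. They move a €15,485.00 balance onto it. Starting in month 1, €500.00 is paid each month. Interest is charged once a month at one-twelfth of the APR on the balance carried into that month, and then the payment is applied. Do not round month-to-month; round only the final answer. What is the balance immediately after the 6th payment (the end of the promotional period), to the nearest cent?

Promo months 1–6 at r₀ = 0%/12 = 0; months 7+ at r₁ = 24.5%/12 = 0.0204167.
After month 6 (no interest yet): B = €15,485.00 − 6·€500.00 = €12,485.00.

€12,485.00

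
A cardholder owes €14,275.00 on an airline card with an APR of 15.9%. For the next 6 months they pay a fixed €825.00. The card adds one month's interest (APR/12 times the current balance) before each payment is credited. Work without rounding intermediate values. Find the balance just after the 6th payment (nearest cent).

€10,331.23

Monthly rate r = 15.9%/12 = 1.325% = 0.01325.
Each month: B ← B·(1+r) − €825.00.
Month 1: interest €189.14; balance after payment €13,639.14.
Month 2: interest €180.72; balance after payment €12,994.86.
Month 3: interest €172.18; balance after payment €12,342.04.
Month 4: interest €163.53; balance after payment €11,680.58.
Month 5: interest €154.77; balance after payment €11,010.34.
Month 6: interest €145.89; balance after payment €10,331.23.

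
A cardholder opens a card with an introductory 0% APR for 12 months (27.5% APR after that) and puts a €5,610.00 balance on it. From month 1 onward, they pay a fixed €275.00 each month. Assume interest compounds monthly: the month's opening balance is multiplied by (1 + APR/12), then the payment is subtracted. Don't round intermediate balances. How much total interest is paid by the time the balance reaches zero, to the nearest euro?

Promo months 1–12 at r₀ = 0%/12 = 0; months 13+ at r₁ = 27.5%/12 = 0.0229167.
After month 12 (no interest yet): B = €5,610.00 − 12·€275.00 = €2,310.00.
Then at r₁ with €275.00/mo: n₂ = −ln(1 − r₁·B/P)/ln(1+r₁) ≈ 9.44 → 10 more payments.
Total paid = 21·€275.00 + €120.80 = €5,895.80; interest = €5,895.80 − €5,610.00 = €285.80.

€286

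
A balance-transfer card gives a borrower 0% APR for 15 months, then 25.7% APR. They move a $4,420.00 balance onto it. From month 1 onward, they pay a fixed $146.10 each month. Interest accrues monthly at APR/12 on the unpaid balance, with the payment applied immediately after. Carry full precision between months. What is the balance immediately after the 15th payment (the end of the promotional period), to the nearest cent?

Promo months 1–15 at r₀ = 0%/12 = 0; months 16+ at r₁ = 25.7%/12 = 0.0214167.
After month 15 (no interest yet): B = $4,420.00 − 15·$146.10 = $2,228.50.

$2,228.50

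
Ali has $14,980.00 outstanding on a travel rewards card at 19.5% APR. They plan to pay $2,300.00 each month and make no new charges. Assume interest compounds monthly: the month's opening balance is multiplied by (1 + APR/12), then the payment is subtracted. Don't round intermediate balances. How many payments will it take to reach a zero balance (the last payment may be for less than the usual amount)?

7 payments

Monthly rate r = 19.5%/12 = 1.625% = 0.01625.
Recurrence: B ← B·(1+r) − $2,300.00.
Month 1: interest $243.43; balance after payment $12,923.42.
Month 2: interest $210.01; balance after payment $10,833.43.
Closed form: n = −ln(1 − rB₀/P)/ln(1+r) = −ln(0.89416)/ln(1.01625) ≈ 6.940, so the balance reaches zero during payment 7.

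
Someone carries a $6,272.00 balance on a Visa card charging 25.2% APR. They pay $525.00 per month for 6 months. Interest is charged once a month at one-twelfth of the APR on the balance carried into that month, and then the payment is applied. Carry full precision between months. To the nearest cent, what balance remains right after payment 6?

$3,784.86

Monthly rate r = 25.2%/12 = 2.1% = 0.021.
Each month: B ← B·(1+r) − $525.00.
Month 1: interest $131.71; balance after payment $5,878.71.
Month 2: interest $123.45; balance after payment $5,477.16.
Month 3: interest $115.02; balance after payment $5,067.19.
Month 4: interest $106.41; balance after payment $4,648.60.
Month 5: interest $97.62; balance after payment $4,221.22.
Month 6: interest $88.65; balance after payment $3,784.86.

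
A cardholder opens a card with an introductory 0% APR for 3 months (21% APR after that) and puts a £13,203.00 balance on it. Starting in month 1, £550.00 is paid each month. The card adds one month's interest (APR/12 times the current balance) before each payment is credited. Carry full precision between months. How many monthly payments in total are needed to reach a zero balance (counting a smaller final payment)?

30 payments

Promo months 1–3 at r₀ = 0%/12 = 0; months 4+ at r₁ = 21%/12 = 0.0175.
After month 3 (no interest yet): B = £13,203.00 − 3·£550.00 = £11,553.00.
Then at r₁ with £550.00/mo: n₂ = −ln(1 − r₁·B/P)/ln(1+r₁) ≈ 26.41 → 27 more payments.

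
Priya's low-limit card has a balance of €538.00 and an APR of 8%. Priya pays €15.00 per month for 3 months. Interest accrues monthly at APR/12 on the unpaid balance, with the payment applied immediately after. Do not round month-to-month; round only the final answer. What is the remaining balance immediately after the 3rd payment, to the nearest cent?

€503.53

Monthly rate r = 8%/12 = 0.666667% = 0.00666667.
Each month: B ← B·(1+r) − €15.00.
Month 1: interest €3.59; balance after payment €526.59.
Month 2: interest €3.51; balance after payment €515.10.
Month 3: interest €3.43; balance after payment €503.53.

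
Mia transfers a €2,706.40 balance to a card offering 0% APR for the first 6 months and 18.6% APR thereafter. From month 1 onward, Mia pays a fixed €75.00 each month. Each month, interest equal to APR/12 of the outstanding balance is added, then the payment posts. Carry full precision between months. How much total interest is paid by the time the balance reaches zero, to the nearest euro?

€806

Promo months 1–6 at r₀ = 0%/12 = 0; months 7+ at r₁ = 18.6%/12 = 0.0155.
After month 6 (no interest yet): B = €2,706.40 − 6·€75.00 = €2,256.40.
Then at r₁ with €75.00/mo: n₂ = −ln(1 − r₁·B/P)/ln(1+r₁) ≈ 40.83 → 41 more payments.
Total paid = 46·€75.00 + €62.11 = €3,512.11; interest = €3,512.11 − €2,706.40 = €805.71.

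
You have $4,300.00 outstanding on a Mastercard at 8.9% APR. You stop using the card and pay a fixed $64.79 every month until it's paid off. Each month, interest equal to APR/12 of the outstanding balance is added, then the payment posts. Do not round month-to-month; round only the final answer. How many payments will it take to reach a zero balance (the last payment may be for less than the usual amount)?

92 payments

Monthly rate r = 8.9%/12 = 0.741667% = 0.00741667.
Recurrence: B ← B·(1+r) − $64.79.
Month 1: interest $31.89; balance after payment $4,267.10.
Month 2: interest $31.65; balance after payment $4,233.96.
Closed form: n = −ln(1 − rB₀/P)/ln(1+r) = −ln(0.50777)/ln(1.00742) ≈ 91.718, so the balance reaches zero during payment 92.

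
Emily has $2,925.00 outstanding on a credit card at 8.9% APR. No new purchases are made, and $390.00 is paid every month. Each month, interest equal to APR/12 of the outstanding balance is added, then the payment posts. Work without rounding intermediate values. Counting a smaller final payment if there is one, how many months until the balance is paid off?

8 months

Monthly rate r = 8.9%/12 = 0.741667% = 0.00741667.
Recurrence: B ← B·(1+r) − $390.00.
Month 1: interest $21.69; balance after payment $2,556.69.
Month 2: interest $18.96; balance after payment $2,185.66.
Closed form: n = −ln(1 − rB₀/P)/ln(1+r) = −ln(0.94437)/ln(1.00742) ≈ 7.745, so the balance reaches zero during payment 8.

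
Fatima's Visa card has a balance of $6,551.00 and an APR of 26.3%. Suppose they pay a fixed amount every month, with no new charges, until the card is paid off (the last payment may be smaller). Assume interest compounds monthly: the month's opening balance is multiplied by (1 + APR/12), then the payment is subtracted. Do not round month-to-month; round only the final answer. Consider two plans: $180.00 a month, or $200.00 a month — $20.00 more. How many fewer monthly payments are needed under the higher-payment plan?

Monthly rate r = 26.3%/12 = 2.19167% = 0.0219167.
At $180.00/mo: n = ⌈−ln(1 − rB₀/P)/ln(1+r)⌉ = 74 payments (last $125.74); total interest = total paid − $6,551.00 = $6,714.74.
At $200.00/mo: 59 payments (last $74.19); total interest $5,123.19.
Payments saved = 74 − 59 = 15.

15 fewer payments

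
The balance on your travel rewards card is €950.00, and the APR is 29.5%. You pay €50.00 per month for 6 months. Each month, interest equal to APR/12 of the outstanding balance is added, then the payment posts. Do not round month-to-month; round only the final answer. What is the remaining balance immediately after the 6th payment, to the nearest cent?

Monthly rate r = 29.5%/12 = 2.45833% = 0.0245833.
Each month: B ← B·(1+r) − €50.00.
Month 1: interest €23.35; balance after payment €923.35.
Month 2: interest €22.70; balance after payment €896.05.
Month 3: interest €22.03; balance after payment €868.08.
Month 4: interest €21.34; balance after payment €839.42.
Month 5: interest €20.64; balance after payment €810.06.
Month 6: interest €19.91; balance after payment €779.97.

€779.97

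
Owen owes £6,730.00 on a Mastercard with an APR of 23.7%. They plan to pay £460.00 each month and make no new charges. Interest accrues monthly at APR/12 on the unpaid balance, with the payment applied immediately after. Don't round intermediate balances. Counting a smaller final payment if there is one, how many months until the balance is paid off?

18 payments

Monthly rate r = 23.7%/12 = 1.975% = 0.01975.
Recurrence: B ← B·(1+r) − £460.00.
Month 1: interest £132.92; balance after payment £6,402.92.
Month 2: interest £126.46; balance after payment £6,069.38.
Closed form: n = −ln(1 − rB₀/P)/ln(1+r) = −ln(0.71105)/ln(1.01975) ≈ 17.436, so the balance reaches zero during payment 18.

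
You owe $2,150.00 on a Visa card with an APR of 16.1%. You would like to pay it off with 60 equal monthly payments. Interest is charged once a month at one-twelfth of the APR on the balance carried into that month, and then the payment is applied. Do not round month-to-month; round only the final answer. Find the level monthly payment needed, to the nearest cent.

Monthly rate r = 16.1%/12 = 1.34167% = 0.0134167.
Level-payment amortization: P = B₀·r / (1 − (1+r)^(−n)) = 2150.00·0.0134167 / (1 − 1.01342^(−60)).
Denominator 1 − (1+r)^(−60) = 0.55051267.
P = 28.8458 / 0.55051267 ≈ 52.40.

$52.40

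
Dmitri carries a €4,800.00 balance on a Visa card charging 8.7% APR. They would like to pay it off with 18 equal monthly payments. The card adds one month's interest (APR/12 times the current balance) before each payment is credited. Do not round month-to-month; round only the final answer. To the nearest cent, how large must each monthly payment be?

€285.41

Monthly rate r = 8.7%/12 = 0.725% = 0.00725.
Level-payment amortization: P = B₀·r / (1 − (1+r)^(−n)) = 4800.00·0.00725 / (1 − 1.00725^(−18)).
Denominator 1 − (1+r)^(−18) = 0.121930219.
P = 34.8 / 0.121930219 ≈ 285.41.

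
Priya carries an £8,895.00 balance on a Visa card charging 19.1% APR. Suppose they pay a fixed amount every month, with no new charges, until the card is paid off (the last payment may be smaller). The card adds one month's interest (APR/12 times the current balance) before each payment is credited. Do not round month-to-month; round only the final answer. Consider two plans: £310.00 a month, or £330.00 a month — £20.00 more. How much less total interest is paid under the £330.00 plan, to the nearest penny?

£265.64

Monthly rate r = 19.1%/12 = 1.59167% = 0.0159167.
At £310.00/mo: n = ⌈−ln(1 − rB₀/P)/ln(1+r)⌉ = 39 payments (last £197.54); total interest = total paid − £8,895.00 = £3,082.54.
At £330.00/mo: 36 payments (last £161.90); total interest £2,816.90.
Interest saved = £3,082.54 − £2,816.90 = £265.64.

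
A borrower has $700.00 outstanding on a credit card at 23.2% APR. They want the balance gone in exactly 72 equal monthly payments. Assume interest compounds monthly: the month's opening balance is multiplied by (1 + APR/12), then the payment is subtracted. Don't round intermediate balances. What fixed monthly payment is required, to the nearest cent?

Monthly rate r = 23.2%/12 = 1.93333% = 0.0193333.
Level-payment amortization: P = B₀·r / (1 − (1+r)^(−n)) = 700.00·0.0193333 / (1 − 1.01933^(−72)).
Denominator 1 − (1+r)^(−72) = 0.74809795.
P = 13.5333 / 0.74809795 ≈ 18.09.

$18.09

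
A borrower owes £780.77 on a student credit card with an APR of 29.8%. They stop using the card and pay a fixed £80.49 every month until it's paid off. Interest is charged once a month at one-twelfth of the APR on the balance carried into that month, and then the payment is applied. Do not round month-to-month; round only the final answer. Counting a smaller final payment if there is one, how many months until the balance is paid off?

Monthly rate r = 29.8%/12 = 2.48333% = 0.0248333.
Recurrence: B ← B·(1+r) − £80.49.
Month 1: interest £19.39; balance after payment £719.67.
Month 2: interest £17.87; balance after payment £657.05.
Closed form: n = −ln(1 − rB₀/P)/ln(1+r) = −ln(0.75911)/ln(1.02483) ≈ 11.235, so the balance reaches zero during payment 12.

12 payments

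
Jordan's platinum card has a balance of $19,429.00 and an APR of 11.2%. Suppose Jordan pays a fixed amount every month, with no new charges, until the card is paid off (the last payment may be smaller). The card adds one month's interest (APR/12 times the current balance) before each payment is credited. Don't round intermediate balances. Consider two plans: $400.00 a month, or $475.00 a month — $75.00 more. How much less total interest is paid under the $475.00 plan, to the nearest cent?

Monthly rate r = 11.2%/12 = 0.933333% = 0.00933333.
At $400.00/mo: n = ⌈−ln(1 − rB₀/P)/ln(1+r)⌉ = 66 payments (last $3.52); total interest = total paid − $19,429.00 = $6,574.52.
At $475.00/mo: 52 payments (last $362.95); total interest $5,158.95.
Interest saved = $6,574.52 − $5,158.95 = $1,415.57.

$1,415.57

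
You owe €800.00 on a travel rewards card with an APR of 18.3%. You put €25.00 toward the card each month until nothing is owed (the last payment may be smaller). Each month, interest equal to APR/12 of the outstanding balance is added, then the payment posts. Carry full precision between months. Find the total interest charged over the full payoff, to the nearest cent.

€305.81

Monthly rate r = 18.3%/12 = 1.525% = 0.01525.
Payoff takes n = ⌈−ln(1 − rB₀/P)/ln(1+r)⌉ = ⌈44.231⌉ = 45 payments; the last is €5.81.
Total paid = 44·€25.00 + €5.81 = €1,105.81.
Total interest = total paid − principal = €1,105.81 − €800.00 = €305.81.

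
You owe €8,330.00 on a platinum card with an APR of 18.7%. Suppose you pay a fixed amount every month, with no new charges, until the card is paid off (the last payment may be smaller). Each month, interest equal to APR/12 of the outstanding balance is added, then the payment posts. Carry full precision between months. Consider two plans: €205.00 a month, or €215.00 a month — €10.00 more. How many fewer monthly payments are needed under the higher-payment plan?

Monthly rate r = 18.7%/12 = 1.55833% = 0.0155833.
At €205.00/mo: n = ⌈−ln(1 − rB₀/P)/ln(1+r)⌉ = 65 payments (last €177.02); total interest = total paid − €8,330.00 = €4,967.02.
At €215.00/mo: 60 payments (last €186.75); total interest €4,541.75.
Payments saved = 65 − 60 = 5.

5 fewer payments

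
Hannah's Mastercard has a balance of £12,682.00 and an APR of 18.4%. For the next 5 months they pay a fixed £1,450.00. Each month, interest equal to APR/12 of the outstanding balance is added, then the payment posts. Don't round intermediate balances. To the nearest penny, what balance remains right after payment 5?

Monthly rate r = 18.4%/12 = 1.53333% = 0.0153333.
Each month: B ← B·(1+r) − £1,450.00.
Month 1: interest £194.46; balance after payment £11,426.46.
Month 2: interest £175.21; balance after payment £10,151.66.
Month 3: interest £155.66; balance after payment £8,857.32.
Month 4: interest £135.81; balance after payment £7,543.13.
Month 5: interest £115.66; balance after payment £6,208.80.

£6,208.80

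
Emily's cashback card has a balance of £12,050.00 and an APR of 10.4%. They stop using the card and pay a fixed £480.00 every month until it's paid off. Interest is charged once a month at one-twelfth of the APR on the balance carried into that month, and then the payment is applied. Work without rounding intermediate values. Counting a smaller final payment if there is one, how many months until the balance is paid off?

29 payments

Monthly rate r = 10.4%/12 = 0.866667% = 0.00866667.
Recurrence: B ← B·(1+r) − £480.00.
Month 1: interest £104.43; balance after payment £11,674.43.
Month 2: interest £101.18; balance after payment £11,295.61.
Closed form: n = −ln(1 − rB₀/P)/ln(1+r) = −ln(0.78243)/ln(1.00867) ≈ 28.432, so the balance reaches zero during payment 29.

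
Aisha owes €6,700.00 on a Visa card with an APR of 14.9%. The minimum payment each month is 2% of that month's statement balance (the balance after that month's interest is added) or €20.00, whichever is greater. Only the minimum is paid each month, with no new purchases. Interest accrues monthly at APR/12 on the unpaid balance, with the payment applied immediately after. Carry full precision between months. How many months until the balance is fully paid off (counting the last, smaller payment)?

Monthly rate r = 14.9%/12 = 1.24167% = 0.0124167.
While 2% of the post-interest balance exceeds €20.00, each month B ← (B·(1+r))·(1 − 0.02), i.e. B shrinks by the factor (1+r)·0.98 = 0.99217.
This holds for months 1–244. Entering month 245 the balance is €983.79; 2% of the post-interest balance is now below €20.00, so the flat €20.00 minimum applies from here.
From month 245 a fixed €20.00 at rate r clears €983.79 in 77 more payments. Total: 244 + 77 = 321 months.

321 months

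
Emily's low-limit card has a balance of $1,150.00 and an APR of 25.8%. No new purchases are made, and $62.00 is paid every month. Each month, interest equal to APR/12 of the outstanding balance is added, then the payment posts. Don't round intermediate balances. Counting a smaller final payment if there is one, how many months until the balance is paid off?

24 payments

Monthly rate r = 25.8%/12 = 2.15% = 0.0215.
Recurrence: B ← B·(1+r) − $62.00.
Month 1: interest $24.73; balance after payment $1,112.72.
Month 2: interest $23.92; balance after payment $1,074.65.
Closed form: n = −ln(1 − rB₀/P)/ln(1+r) = −ln(0.60121)/ln(1.0215) ≈ 23.919, so the balance reaches zero during payment 24.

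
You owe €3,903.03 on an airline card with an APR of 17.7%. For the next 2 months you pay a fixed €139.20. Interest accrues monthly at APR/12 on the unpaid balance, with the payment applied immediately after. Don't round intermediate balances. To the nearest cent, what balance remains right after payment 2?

Monthly rate r = 17.7%/12 = 1.475% = 0.01475.
Each month: B ← B·(1+r) − €139.20.
Month 1: interest €57.57; balance after payment €3,821.40.
Month 2: interest €56.37; balance after payment €3,738.57.

€3,738.57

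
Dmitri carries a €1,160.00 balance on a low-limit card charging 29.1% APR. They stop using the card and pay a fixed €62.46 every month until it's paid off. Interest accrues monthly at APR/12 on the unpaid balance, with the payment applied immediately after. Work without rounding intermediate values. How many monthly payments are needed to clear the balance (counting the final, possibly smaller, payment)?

Monthly rate r = 29.1%/12 = 2.425% = 0.02425.
Recurrence: B ← B·(1+r) − €62.46.
Month 1: interest €28.13; balance after payment €1,125.67.
Month 2: interest €27.30; balance after payment €1,090.51.
Closed form: n = −ln(1 − rB₀/P)/ln(1+r) = −ln(0.54963)/ln(1.02425) ≈ 24.979, so the balance reaches zero during payment 25.

25 payments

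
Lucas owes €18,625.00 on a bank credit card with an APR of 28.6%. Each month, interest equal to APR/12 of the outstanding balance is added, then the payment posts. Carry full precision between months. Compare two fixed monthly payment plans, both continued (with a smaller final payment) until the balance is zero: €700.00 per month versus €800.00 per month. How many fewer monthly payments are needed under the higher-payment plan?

Monthly rate r = 28.6%/12 = 2.38333% = 0.0238333.
At €700.00/mo: n = ⌈−ln(1 − rB₀/P)/ln(1+r)⌉ = 43 payments (last €484.36); total interest = total paid − €18,625.00 = €11,259.36.
At €800.00/mo: 35 payments (last €292.95); total interest €8,867.95.
Payments saved = 43 − 35 = 8.

8 fewer payments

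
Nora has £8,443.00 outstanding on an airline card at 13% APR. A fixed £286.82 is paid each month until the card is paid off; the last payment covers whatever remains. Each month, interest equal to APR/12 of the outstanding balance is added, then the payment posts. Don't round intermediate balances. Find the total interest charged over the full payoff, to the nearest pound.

£1,780

Monthly rate r = 13%/12 = 1.08333% = 0.0108333.
Payoff takes n = ⌈−ln(1 − rB₀/P)/ln(1+r)⌉ = ⌈35.642⌉ = 36 payments; the last is £184.37.
Total paid = 35·£286.82 + £184.37 = £10,223.07.
Total interest = total paid − principal = £10,223.07 − £8,443.00 = £1,780.07.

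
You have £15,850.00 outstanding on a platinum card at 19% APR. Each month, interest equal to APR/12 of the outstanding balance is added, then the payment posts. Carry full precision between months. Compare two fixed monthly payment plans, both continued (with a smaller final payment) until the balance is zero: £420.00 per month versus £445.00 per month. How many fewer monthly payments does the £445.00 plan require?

5 fewer payments

Monthly rate r = 19%/12 = 1.58333% = 0.0158333.
At £420.00/mo: n = ⌈−ln(1 − rB₀/P)/ln(1+r)⌉ = 58 payments (last £392.68); total interest = total paid − £15,850.00 = £8,482.68.
At £445.00/mo: 53 payments (last £372.08); total interest £7,662.08.
Payments saved = 58 − 53 = 5.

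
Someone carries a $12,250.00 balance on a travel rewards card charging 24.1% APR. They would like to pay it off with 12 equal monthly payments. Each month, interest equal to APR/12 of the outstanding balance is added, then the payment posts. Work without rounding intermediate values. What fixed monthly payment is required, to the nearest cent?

$1,158.95

Monthly rate r = 24.1%/12 = 2.00833% = 0.0200833.
Level-payment amortization: P = B₀·r / (1 − (1+r)^(−n)) = 12250.00·0.0200833 / (1 − 1.02008^(−12)).
Denominator 1 − (1+r)^(−12) = 0.212279447.
P = 246.021 / 0.212279447 ≈ 1158.95.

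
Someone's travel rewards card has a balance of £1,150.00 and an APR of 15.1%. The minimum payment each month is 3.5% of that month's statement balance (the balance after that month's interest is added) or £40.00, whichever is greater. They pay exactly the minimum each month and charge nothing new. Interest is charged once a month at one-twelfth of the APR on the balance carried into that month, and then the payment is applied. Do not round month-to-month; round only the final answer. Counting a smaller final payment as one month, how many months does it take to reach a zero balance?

36 months

Monthly rate r = 15.1%/12 = 1.25833% = 0.0125833.
While 3.5% of the post-interest balance exceeds £40.00, each month B ← (B·(1+r))·(1 − 0.035), i.e. B shrinks by the factor (1+r)·0.965 = 0.97714.
This holds for months 1–1. Entering month 2 the balance is £1,123.71; 3.5% of the post-interest balance is now below £40.00, so the flat £40.00 minimum applies from here.
From month 2 a fixed £40.00 at rate r clears £1,123.71 in 35 more payments. Total: 1 + 35 = 36 months.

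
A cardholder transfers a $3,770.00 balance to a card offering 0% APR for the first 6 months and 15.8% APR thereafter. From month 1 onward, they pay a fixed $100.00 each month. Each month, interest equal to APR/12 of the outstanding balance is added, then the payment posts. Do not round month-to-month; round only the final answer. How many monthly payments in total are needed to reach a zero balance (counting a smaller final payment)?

Promo months 1–6 at r₀ = 0%/12 = 0; months 7+ at r₁ = 15.8%/12 = 0.0131667.
After month 6 (no interest yet): B = $3,770.00 − 6·$100.00 = $3,170.00.
Then at r₁ with $100.00/mo: n₂ = −ln(1 − r₁·B/P)/ln(1+r₁) ≈ 41.30 → 42 more payments.

48 payments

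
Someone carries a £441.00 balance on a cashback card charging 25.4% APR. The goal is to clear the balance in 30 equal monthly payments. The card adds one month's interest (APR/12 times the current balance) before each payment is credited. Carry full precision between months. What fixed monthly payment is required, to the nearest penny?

£20.01

Monthly rate r = 25.4%/12 = 2.11667% = 0.0211667.
Level-payment amortization: P = B₀·r / (1 − (1+r)^(−n)) = 441.00·0.0211667 / (1 − 1.02117^(−30)).
Denominator 1 − (1+r)^(−30) = 0.466540932.
P = 9.3345 / 0.466540932 ≈ 20.01.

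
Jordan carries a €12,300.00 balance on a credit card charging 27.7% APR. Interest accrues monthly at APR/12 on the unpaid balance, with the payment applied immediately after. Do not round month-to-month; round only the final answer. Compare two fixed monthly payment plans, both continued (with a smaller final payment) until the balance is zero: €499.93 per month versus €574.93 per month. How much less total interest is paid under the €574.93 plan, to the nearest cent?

Monthly rate r = 27.7%/12 = 2.30833% = 0.0230833.
At €499.93/mo: n = ⌈−ln(1 − rB₀/P)/ln(1+r)⌉ = 37 payments (last €386.83); total interest = total paid − €12,300.00 = €6,084.31.
At €574.93/mo: 30 payments (last €482.09); total interest €4,855.06.
Interest saved = €6,084.31 − €4,855.06 = €1,229.25.

€1,229.25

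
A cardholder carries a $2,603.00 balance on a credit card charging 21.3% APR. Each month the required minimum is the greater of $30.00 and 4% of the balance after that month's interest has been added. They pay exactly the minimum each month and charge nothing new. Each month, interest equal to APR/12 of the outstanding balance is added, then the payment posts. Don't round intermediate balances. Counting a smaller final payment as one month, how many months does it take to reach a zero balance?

Monthly rate r = 21.3%/12 = 1.775% = 0.01775.
While 4% of the post-interest balance exceeds $30.00, each month B ← (B·(1+r))·(1 − 0.04), i.e. B shrinks by the factor (1+r)·0.96 = 0.97704.
This holds for months 1–55. Entering month 56 the balance is $725.53; 4% of the post-interest balance is now below $30.00, so the flat $30.00 minimum applies from here.
From month 56 a fixed $30.00 at rate r clears $725.53 in 32 more payments. Total: 55 + 32 = 87 months.

87 months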